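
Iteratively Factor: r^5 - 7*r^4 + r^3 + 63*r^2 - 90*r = (r - 3)*(r^4 - 4*r^3 - 11*r^2 + 30*r) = r*(r - 3)*(r^3 - 4*r^2 - 11*r + 30) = r*(r - 3)*(r - 2)*(r^2 - 2*r - 15) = r*(r - 5)*(r - 3)*(r - 2)*(r + 3)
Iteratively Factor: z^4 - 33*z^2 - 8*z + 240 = (z - 5)*(z^3 + 5*z^2 - 8*z - 48) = (z - 5)*(z + 4)*(z^2 + z - 12) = (z - 5)*(z - 3)*(z + 4)*(z + 4)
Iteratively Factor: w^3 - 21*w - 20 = (w - 5)*(w^2 + 5*w + 4) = (w - 5)*(w + 4)*(w + 1)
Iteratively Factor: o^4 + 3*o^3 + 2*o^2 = (o)*(o^3 + 3*o^2 + 2*o) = o^2*(o^2 + 3*o + 2) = o^2*(o + 2)*(o + 1)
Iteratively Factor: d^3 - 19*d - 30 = (d - 5)*(d^2 + 5*d + 6) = (d - 5)*(d + 3)*(d + 2)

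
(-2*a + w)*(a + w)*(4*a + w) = -8*a^3 - 6*a^2*w + 3*a*w^2 + w^3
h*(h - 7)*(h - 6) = h^3 - 13*h^2 + 42*h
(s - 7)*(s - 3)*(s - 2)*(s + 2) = s^4 - 10*s^3 + 17*s^2 + 40*s - 84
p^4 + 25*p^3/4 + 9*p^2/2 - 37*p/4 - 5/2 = (p - 1)*(p + 1/4)*(p + 2)*(p + 5)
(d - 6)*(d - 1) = d^2 - 7*d + 6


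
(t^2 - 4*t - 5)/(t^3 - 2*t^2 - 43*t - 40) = (t - 5)/(t^2 - 3*t - 40)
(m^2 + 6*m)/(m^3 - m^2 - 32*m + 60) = m/(m^2 - 7*m + 10)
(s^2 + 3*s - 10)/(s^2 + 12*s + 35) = (s - 2)/(s + 7)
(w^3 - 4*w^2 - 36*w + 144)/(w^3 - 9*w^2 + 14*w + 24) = (w + 6)/(w + 1)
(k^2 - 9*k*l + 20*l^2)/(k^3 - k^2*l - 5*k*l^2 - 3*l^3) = (-k^2 + 9*k*l - 20*l^2)/(-k^3 + k^2*l + 5*k*l^2 + 3*l^3)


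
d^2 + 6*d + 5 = (d + 1)*(d + 5)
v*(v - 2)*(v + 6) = v^3 + 4*v^2 - 12*v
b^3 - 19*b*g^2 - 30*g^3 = (b - 5*g)*(b + 2*g)*(b + 3*g)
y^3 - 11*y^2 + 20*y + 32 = (y - 8)*(y - 4)*(y + 1)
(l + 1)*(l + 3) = l^2 + 4*l + 3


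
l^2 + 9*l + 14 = (l + 2)*(l + 7)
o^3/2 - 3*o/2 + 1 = (o/2 + 1)*(o - 1)^2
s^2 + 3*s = s*(s + 3)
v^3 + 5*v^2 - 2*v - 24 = (v - 2)*(v + 3)*(v + 4)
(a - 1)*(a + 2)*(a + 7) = a^3 + 8*a^2 + 5*a - 14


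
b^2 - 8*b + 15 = (b - 5)*(b - 3)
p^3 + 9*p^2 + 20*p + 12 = (p + 1)*(p + 2)*(p + 6)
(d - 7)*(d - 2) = d^2 - 9*d + 14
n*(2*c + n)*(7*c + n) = 14*c^2*n + 9*c*n^2 + n^3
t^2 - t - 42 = (t - 7)*(t + 6)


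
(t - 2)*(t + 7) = t^2 + 5*t - 14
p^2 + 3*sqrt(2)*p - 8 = (p - sqrt(2))*(p + 4*sqrt(2))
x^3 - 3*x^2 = x^2*(x - 3)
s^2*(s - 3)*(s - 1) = s^4 - 4*s^3 + 3*s^2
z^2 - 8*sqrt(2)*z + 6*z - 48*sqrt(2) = (z + 6)*(z - 8*sqrt(2))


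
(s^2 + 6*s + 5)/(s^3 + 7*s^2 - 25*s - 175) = (s + 1)/(s^2 + 2*s - 35)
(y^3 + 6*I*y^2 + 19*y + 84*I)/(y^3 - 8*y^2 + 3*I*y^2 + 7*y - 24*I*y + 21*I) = (y^2 + 3*I*y + 28)/(y^2 - 8*y + 7)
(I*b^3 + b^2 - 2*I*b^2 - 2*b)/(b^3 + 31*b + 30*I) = b*(I*b^2 + b - 2*I*b - 2)/(b^3 + 31*b + 30*I)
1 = 1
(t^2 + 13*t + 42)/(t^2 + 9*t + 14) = (t + 6)/(t + 2)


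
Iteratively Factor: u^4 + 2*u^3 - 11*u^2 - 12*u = (u + 4)*(u^3 - 2*u^2 - 3*u) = u*(u + 4)*(u^2 - 2*u - 3) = u*(u - 3)*(u + 4)*(u + 1)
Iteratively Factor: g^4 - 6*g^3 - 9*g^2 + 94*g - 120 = (g - 2)*(g^3 - 4*g^2 - 17*g + 60) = (g - 3)*(g - 2)*(g^2 - g - 20) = (g - 5)*(g - 3)*(g - 2)*(g + 4)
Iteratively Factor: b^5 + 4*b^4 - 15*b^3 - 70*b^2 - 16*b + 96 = (b - 4)*(b^4 + 8*b^3 + 17*b^2 - 2*b - 24) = (b - 4)*(b + 2)*(b^3 + 6*b^2 + 5*b - 12) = (b - 4)*(b - 1)*(b + 2)*(b^2 + 7*b + 12) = (b - 4)*(b - 1)*(b + 2)*(b + 3)*(b + 4)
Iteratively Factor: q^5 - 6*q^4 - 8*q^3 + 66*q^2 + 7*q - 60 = (q - 5)*(q^4 - q^3 - 13*q^2 + q + 12) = (q - 5)*(q - 1)*(q^3 - 13*q - 12) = (q - 5)*(q - 4)*(q - 1)*(q^2 + 4*q + 3) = (q - 5)*(q - 4)*(q - 1)*(q + 3)*(q + 1)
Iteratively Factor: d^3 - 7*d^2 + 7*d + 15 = (d - 3)*(d^2 - 4*d - 5) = (d - 5)*(d - 3)*(d + 1)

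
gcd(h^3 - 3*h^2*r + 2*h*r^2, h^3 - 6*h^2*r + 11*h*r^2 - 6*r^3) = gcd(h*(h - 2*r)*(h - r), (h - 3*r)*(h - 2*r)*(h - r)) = h^2 - 3*h*r + 2*r^2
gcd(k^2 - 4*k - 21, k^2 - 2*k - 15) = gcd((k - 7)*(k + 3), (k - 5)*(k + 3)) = k + 3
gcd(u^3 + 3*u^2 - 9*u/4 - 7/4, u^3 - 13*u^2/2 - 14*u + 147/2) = u + 7/2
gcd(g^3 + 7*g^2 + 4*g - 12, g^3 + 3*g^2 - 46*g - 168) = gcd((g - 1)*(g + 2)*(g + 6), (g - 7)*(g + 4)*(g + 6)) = g + 6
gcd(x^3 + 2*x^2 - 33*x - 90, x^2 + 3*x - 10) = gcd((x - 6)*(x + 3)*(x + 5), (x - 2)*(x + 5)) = x + 5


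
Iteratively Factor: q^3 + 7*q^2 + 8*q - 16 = (q + 4)*(q^2 + 3*q - 4) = (q + 4)^2*(q - 1)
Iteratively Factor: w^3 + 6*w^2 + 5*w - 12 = (w + 4)*(w^2 + 2*w - 3) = (w - 1)*(w + 4)*(w + 3)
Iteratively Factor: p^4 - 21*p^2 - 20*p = (p + 4)*(p^3 - 4*p^2 - 5*p) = p*(p + 4)*(p^2 - 4*p - 5) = p*(p + 1)*(p + 4)*(p - 5)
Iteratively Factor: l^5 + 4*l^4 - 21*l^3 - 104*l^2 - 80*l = (l + 4)*(l^4 - 21*l^2 - 20*l) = (l - 5)*(l + 4)*(l^3 + 5*l^2 + 4*l) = l*(l - 5)*(l + 4)*(l^2 + 5*l + 4) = l*(l - 5)*(l + 1)*(l + 4)*(l + 4)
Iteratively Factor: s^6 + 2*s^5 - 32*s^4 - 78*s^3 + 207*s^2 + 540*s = (s + 3)*(s^5 - s^4 - 29*s^3 + 9*s^2 + 180*s) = (s + 3)^2*(s^4 - 4*s^3 - 17*s^2 + 60*s) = (s - 5)*(s + 3)^2*(s^3 + s^2 - 12*s) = (s - 5)*(s + 3)^2*(s + 4)*(s^2 - 3*s) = (s - 5)*(s - 3)*(s + 3)^2*(s + 4)*(s)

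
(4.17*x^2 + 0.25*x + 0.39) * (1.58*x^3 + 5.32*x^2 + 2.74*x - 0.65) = 6.5886*x^5 + 22.5794*x^4 + 13.372*x^3 + 0.0493000000000001*x^2 + 0.9061*x - 0.2535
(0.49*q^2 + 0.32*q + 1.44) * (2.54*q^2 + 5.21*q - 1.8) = 1.2446*q^4 + 3.3657*q^3 + 4.4428*q^2 + 6.9264*q - 2.592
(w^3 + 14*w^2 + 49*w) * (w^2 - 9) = w^5 + 14*w^4 + 40*w^3 - 126*w^2 - 441*w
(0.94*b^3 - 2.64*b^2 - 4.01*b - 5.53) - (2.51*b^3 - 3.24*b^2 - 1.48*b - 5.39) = -1.57*b^3 + 0.6*b^2 - 2.53*b - 0.140000000000001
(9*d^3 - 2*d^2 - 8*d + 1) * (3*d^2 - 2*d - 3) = 27*d^5 - 24*d^4 - 47*d^3 + 25*d^2 + 22*d - 3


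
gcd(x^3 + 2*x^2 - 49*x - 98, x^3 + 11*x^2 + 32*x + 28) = x^2 + 9*x + 14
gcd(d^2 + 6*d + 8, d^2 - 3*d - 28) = d + 4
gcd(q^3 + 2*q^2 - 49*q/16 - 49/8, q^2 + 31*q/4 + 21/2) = q + 7/4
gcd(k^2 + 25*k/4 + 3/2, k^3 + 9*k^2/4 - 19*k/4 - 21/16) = k + 1/4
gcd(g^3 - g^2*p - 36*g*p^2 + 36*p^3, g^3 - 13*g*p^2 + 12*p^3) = -g + p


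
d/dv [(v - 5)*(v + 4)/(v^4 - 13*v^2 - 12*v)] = (v*(1 - 2*v)*(-v^3 + 13*v + 12) + 2*(v - 5)*(v + 4)*(-2*v^3 + 13*v + 6))/(v^2*(-v^3 + 13*v + 12)^2)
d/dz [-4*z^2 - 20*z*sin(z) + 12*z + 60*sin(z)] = -20*z*cos(z) - 8*z - 20*sin(z) + 60*cos(z) + 12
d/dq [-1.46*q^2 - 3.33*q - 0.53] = -2.92*q - 3.33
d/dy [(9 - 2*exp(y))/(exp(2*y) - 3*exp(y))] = (2*exp(2*y) - 18*exp(y) + 27)*exp(-y)/(exp(2*y) - 6*exp(y) + 9)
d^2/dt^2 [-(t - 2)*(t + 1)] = -2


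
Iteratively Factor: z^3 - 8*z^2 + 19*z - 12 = (z - 1)*(z^2 - 7*z + 12) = (z - 3)*(z - 1)*(z - 4)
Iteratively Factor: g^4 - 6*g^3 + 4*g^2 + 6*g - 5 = (g - 5)*(g^3 - g^2 - g + 1) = (g - 5)*(g - 1)*(g^2 - 1) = (g - 5)*(g - 1)^2*(g + 1)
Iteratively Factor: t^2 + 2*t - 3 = (t + 3)*(t - 1)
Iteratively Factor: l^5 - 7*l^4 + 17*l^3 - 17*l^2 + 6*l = (l - 3)*(l^4 - 4*l^3 + 5*l^2 - 2*l) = (l - 3)*(l - 2)*(l^3 - 2*l^2 + l) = (l - 3)*(l - 2)*(l - 1)*(l^2 - l) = l*(l - 3)*(l - 2)*(l - 1)*(l - 1)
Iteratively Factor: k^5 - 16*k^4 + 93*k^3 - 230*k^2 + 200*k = (k)*(k^4 - 16*k^3 + 93*k^2 - 230*k + 200) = k*(k - 4)*(k^3 - 12*k^2 + 45*k - 50) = k*(k - 5)*(k - 4)*(k^2 - 7*k + 10) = k*(k - 5)^2*(k - 4)*(k - 2)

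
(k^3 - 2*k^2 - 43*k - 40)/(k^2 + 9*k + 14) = (k^3 - 2*k^2 - 43*k - 40)/(k^2 + 9*k + 14)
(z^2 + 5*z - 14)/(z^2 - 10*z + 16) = (z + 7)/(z - 8)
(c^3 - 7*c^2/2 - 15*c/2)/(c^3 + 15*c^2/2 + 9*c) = (c - 5)/(c + 6)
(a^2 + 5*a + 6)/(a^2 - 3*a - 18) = (a + 2)/(a - 6)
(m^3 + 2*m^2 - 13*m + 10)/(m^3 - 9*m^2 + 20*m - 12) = (m + 5)/(m - 6)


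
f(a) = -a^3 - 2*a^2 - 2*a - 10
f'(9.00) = -281.00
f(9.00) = -919.00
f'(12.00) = -482.00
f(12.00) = -2050.00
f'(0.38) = -3.95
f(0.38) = -11.10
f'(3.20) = -45.52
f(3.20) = -69.65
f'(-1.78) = -4.39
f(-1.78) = -7.14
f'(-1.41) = -2.32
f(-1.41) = -8.35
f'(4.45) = -79.21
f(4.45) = -146.63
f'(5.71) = -122.65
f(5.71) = -272.80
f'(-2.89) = -15.50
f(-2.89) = 3.21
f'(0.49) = -4.68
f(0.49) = -11.58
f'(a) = -3*a^2 - 4*a - 2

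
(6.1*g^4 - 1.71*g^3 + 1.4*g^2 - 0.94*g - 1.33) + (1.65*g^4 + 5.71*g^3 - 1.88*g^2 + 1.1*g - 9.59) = 7.75*g^4 + 4.0*g^3 - 0.48*g^2 + 0.16*g - 10.92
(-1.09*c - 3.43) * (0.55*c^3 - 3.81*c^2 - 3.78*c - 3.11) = -0.5995*c^4 + 2.2664*c^3 + 17.1885*c^2 + 16.3553*c + 10.6673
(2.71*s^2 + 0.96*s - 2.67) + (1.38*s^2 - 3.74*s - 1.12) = 4.09*s^2 - 2.78*s - 3.79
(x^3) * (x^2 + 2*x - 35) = x^5 + 2*x^4 - 35*x^3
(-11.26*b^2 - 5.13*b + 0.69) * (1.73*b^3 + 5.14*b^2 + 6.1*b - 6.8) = -19.4798*b^5 - 66.7513*b^4 - 93.8605*b^3 + 48.8216*b^2 + 39.093*b - 4.692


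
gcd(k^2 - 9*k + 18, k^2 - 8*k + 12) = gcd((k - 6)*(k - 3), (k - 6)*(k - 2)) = k - 6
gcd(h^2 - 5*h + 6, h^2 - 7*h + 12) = h - 3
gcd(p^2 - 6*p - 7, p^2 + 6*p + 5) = p + 1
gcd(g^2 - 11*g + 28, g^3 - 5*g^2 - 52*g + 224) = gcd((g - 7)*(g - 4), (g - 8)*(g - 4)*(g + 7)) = g - 4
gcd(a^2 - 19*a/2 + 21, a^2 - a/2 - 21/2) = a - 7/2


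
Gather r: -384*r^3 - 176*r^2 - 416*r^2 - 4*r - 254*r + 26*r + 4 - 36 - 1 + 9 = -384*r^3 - 592*r^2 - 232*r - 24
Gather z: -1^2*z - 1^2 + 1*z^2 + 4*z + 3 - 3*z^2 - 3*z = 2 - 2*z^2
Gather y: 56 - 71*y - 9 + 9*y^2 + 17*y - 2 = 9*y^2 - 54*y + 45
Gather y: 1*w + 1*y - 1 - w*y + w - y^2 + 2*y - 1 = 2*w - y^2 + y*(3 - w) - 2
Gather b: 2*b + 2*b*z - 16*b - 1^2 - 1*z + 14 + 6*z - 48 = b*(2*z - 14) + 5*z - 35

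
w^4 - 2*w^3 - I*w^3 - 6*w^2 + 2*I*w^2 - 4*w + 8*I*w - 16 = (w - 4)*(w + 2)*(w - 2*I)*(w + I)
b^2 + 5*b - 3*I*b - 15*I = (b + 5)*(b - 3*I)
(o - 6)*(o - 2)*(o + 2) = o^3 - 6*o^2 - 4*o + 24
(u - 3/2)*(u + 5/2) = u^2 + u - 15/4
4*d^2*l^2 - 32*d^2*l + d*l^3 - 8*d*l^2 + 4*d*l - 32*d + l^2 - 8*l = (4*d + l)*(l - 8)*(d*l + 1)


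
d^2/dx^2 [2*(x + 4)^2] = 4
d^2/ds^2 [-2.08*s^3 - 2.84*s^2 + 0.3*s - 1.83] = -12.48*s - 5.68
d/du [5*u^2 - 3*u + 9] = 10*u - 3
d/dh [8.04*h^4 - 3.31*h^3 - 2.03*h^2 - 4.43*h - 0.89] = 32.16*h^3 - 9.93*h^2 - 4.06*h - 4.43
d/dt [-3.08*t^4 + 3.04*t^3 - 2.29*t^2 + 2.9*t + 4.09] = -12.32*t^3 + 9.12*t^2 - 4.58*t + 2.9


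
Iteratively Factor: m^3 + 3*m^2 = (m + 3)*(m^2) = m*(m + 3)*(m)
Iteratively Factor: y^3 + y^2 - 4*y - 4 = (y + 2)*(y^2 - y - 2) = (y - 2)*(y + 2)*(y + 1)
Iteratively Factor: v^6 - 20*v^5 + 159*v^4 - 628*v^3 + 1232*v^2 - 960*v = (v - 4)*(v^5 - 16*v^4 + 95*v^3 - 248*v^2 + 240*v) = v*(v - 4)*(v^4 - 16*v^3 + 95*v^2 - 248*v + 240) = v*(v - 4)^2*(v^3 - 12*v^2 + 47*v - 60) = v*(v - 4)^2*(v - 3)*(v^2 - 9*v + 20) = v*(v - 4)^3*(v - 3)*(v - 5)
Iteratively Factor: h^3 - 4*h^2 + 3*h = (h - 3)*(h^2 - h) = (h - 3)*(h - 1)*(h)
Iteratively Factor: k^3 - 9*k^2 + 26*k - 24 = (k - 2)*(k^2 - 7*k + 12) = (k - 3)*(k - 2)*(k - 4)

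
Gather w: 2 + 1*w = w + 2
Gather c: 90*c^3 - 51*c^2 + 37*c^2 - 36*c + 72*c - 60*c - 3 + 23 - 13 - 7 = 90*c^3 - 14*c^2 - 24*c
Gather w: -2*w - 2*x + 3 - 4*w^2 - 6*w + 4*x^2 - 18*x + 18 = -4*w^2 - 8*w + 4*x^2 - 20*x + 21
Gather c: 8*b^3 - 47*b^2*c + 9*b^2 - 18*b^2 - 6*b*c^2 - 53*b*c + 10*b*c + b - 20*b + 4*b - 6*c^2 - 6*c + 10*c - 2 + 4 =8*b^3 - 9*b^2 - 15*b + c^2*(-6*b - 6) + c*(-47*b^2 - 43*b + 4) + 2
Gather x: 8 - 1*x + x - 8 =0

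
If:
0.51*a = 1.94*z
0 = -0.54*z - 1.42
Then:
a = -10.00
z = -2.63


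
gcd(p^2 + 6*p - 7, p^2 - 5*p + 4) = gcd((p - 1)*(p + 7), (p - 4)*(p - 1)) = p - 1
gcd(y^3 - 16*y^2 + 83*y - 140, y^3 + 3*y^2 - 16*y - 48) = y - 4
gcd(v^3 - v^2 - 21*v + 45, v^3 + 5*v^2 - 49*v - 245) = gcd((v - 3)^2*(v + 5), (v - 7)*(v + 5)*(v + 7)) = v + 5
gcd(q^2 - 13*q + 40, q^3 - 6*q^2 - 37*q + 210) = q - 5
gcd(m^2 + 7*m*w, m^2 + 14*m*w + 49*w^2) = m + 7*w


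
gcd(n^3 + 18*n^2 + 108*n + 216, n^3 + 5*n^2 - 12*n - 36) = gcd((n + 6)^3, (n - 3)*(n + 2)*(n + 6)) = n + 6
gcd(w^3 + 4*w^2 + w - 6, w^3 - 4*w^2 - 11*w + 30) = w + 3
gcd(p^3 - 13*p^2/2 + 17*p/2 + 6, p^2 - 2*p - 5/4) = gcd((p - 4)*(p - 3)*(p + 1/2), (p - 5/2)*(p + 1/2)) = p + 1/2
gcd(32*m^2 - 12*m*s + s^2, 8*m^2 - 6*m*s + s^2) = -4*m + s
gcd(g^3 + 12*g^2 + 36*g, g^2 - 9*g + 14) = 1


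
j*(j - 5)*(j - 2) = j^3 - 7*j^2 + 10*j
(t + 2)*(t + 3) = t^2 + 5*t + 6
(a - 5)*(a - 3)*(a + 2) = a^3 - 6*a^2 - a + 30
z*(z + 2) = z^2 + 2*z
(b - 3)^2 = b^2 - 6*b + 9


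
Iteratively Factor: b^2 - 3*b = (b)*(b - 3)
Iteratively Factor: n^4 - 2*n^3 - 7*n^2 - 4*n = (n + 1)*(n^3 - 3*n^2 - 4*n) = (n + 1)^2*(n^2 - 4*n) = (n - 4)*(n + 1)^2*(n)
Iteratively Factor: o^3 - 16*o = (o - 4)*(o^2 + 4*o) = (o - 4)*(o + 4)*(o)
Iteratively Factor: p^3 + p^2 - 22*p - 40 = (p - 5)*(p^2 + 6*p + 8) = (p - 5)*(p + 2)*(p + 4)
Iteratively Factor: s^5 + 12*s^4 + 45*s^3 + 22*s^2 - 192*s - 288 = (s + 4)*(s^4 + 8*s^3 + 13*s^2 - 30*s - 72) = (s - 2)*(s + 4)*(s^3 + 10*s^2 + 33*s + 36) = (s - 2)*(s + 3)*(s + 4)*(s^2 + 7*s + 12) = (s - 2)*(s + 3)*(s + 4)^2*(s + 3)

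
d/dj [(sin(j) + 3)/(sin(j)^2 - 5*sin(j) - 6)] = (-6*sin(j) + cos(j)^2 + 8)*cos(j)/((sin(j) - 6)^2*(sin(j) + 1)^2)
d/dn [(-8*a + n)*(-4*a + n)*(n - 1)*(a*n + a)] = 2*a*(32*a^2*n - 18*a*n^2 + 6*a + 2*n^3 - n)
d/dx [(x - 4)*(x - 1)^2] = 3*(x - 3)*(x - 1)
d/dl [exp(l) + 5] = exp(l)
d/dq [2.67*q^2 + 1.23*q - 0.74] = 5.34*q + 1.23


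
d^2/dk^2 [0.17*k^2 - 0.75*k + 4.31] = 0.340000000000000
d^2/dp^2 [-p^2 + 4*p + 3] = -2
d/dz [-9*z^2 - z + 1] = -18*z - 1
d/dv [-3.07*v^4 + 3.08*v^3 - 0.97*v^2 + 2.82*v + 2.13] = -12.28*v^3 + 9.24*v^2 - 1.94*v + 2.82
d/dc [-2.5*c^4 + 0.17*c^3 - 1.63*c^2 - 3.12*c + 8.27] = -10.0*c^3 + 0.51*c^2 - 3.26*c - 3.12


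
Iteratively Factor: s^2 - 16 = (s - 4)*(s + 4)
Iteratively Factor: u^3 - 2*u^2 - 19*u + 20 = (u - 1)*(u^2 - u - 20) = (u - 5)*(u - 1)*(u + 4)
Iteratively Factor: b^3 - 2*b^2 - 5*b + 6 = (b - 1)*(b^2 - b - 6) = (b - 1)*(b + 2)*(b - 3)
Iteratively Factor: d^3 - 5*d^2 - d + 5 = (d - 5)*(d^2 - 1) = (d - 5)*(d + 1)*(d - 1)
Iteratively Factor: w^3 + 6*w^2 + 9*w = (w + 3)*(w^2 + 3*w) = (w + 3)^2*(w)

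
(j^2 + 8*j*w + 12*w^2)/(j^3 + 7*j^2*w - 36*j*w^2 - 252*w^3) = (-j - 2*w)/(-j^2 - j*w + 42*w^2)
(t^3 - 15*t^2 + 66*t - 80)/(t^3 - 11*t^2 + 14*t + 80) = (t - 2)/(t + 2)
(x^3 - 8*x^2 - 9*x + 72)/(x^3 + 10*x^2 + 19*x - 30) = (x^3 - 8*x^2 - 9*x + 72)/(x^3 + 10*x^2 + 19*x - 30)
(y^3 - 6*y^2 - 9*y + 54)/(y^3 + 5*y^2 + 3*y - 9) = (y^2 - 9*y + 18)/(y^2 + 2*y - 3)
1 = 1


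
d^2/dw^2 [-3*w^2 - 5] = -6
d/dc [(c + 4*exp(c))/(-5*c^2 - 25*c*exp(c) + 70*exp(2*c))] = ((c + 4*exp(c))*(5*c*exp(c) + 2*c - 28*exp(2*c) + 5*exp(c)) - (4*exp(c) + 1)*(c^2 + 5*c*exp(c) - 14*exp(2*c)))/(5*(c^2 + 5*c*exp(c) - 14*exp(2*c))^2)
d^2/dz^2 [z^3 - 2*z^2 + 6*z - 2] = 6*z - 4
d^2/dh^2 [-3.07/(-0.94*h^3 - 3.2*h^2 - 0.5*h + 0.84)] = (-(17.3148*h + 19.648)*(0.94*h^3 + 3.2*h^2 + 0.5*h - 0.84) + 3.07*(2.82*h^2 + 6.4*h + 0.5)*(5.64*h^2 + 12.8*h + 1.0))/(0.94*h^3 + 3.2*h^2 + 0.5*h - 0.84)^3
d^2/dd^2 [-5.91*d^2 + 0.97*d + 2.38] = -11.8200000000000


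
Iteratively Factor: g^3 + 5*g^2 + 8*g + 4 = (g + 1)*(g^2 + 4*g + 4) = (g + 1)*(g + 2)*(g + 2)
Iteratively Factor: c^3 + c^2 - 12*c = (c - 3)*(c^2 + 4*c) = c*(c - 3)*(c + 4)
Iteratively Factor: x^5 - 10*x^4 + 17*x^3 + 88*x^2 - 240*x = (x)*(x^4 - 10*x^3 + 17*x^2 + 88*x - 240) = x*(x - 4)*(x^3 - 6*x^2 - 7*x + 60) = x*(x - 5)*(x - 4)*(x^2 - x - 12) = x*(x - 5)*(x - 4)*(x + 3)*(x - 4)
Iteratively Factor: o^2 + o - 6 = (o + 3)*(o - 2)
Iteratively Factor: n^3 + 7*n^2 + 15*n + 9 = (n + 3)*(n^2 + 4*n + 3) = (n + 3)^2*(n + 1)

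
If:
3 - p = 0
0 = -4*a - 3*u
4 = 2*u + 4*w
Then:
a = 3*w/2 - 3/2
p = 3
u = 2 - 2*w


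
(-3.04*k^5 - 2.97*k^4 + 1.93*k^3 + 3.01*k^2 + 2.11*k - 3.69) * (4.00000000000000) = -12.16*k^5 - 11.88*k^4 + 7.72*k^3 + 12.04*k^2 + 8.44*k - 14.76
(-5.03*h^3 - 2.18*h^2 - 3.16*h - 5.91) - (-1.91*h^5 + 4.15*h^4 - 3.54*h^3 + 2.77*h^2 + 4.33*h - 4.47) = 1.91*h^5 - 4.15*h^4 - 1.49*h^3 - 4.95*h^2 - 7.49*h - 1.44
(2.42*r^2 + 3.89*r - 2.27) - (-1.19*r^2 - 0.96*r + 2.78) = 3.61*r^2 + 4.85*r - 5.05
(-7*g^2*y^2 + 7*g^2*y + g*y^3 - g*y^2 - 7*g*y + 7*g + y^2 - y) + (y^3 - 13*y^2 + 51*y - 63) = -7*g^2*y^2 + 7*g^2*y + g*y^3 - g*y^2 - 7*g*y + 7*g + y^3 - 12*y^2 + 50*y - 63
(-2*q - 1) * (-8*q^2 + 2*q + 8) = 16*q^3 + 4*q^2 - 18*q - 8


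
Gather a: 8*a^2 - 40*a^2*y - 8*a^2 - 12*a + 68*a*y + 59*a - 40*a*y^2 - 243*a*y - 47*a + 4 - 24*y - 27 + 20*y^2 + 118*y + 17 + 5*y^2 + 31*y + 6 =-40*a^2*y + a*(-40*y^2 - 175*y) + 25*y^2 + 125*y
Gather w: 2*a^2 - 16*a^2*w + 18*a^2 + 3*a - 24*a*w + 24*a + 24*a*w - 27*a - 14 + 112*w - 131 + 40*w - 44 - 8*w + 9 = 20*a^2 + w*(144 - 16*a^2) - 180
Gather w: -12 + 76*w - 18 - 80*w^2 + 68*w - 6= -80*w^2 + 144*w - 36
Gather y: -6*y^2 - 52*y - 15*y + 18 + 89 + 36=-6*y^2 - 67*y + 143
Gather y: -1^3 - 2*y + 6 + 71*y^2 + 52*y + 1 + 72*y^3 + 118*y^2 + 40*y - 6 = 72*y^3 + 189*y^2 + 90*y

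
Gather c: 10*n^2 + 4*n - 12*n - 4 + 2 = 10*n^2 - 8*n - 2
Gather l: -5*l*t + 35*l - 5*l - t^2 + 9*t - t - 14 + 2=l*(30 - 5*t) - t^2 + 8*t - 12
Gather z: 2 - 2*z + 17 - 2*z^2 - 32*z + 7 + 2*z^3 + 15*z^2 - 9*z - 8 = 2*z^3 + 13*z^2 - 43*z + 18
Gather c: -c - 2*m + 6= -c - 2*m + 6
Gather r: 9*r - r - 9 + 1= 8*r - 8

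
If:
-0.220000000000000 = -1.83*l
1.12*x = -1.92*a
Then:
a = -0.583333333333333*x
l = 0.12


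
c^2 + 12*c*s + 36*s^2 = (c + 6*s)^2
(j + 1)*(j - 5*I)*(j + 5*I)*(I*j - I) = I*j^4 + 24*I*j^2 - 25*I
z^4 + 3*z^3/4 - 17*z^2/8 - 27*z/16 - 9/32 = (z - 3/2)*(z + 1/4)*(z + 1/2)*(z + 3/2)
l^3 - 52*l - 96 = (l - 8)*(l + 2)*(l + 6)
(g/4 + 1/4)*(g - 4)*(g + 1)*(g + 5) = g^4/4 + 3*g^3/4 - 17*g^2/4 - 39*g/4 - 5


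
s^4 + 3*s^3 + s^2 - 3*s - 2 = (s + 1)*(s + 2)*(-I*s - I)*(I*s - I)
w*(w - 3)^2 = w^3 - 6*w^2 + 9*w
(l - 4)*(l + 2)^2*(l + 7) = l^4 + 7*l^3 - 12*l^2 - 100*l - 112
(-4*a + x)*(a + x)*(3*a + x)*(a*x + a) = -12*a^4*x - 12*a^4 - 13*a^3*x^2 - 13*a^3*x + a*x^4 + a*x^3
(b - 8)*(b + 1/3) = b^2 - 23*b/3 - 8/3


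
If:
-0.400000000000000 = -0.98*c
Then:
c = 0.41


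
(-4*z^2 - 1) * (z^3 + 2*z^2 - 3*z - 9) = -4*z^5 - 8*z^4 + 11*z^3 + 34*z^2 + 3*z + 9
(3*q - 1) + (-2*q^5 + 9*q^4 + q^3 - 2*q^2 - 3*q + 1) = -2*q^5 + 9*q^4 + q^3 - 2*q^2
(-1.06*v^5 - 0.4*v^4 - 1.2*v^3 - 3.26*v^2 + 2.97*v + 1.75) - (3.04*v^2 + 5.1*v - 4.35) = -1.06*v^5 - 0.4*v^4 - 1.2*v^3 - 6.3*v^2 - 2.13*v + 6.1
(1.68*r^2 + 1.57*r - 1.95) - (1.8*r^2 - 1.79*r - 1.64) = -0.12*r^2 + 3.36*r - 0.31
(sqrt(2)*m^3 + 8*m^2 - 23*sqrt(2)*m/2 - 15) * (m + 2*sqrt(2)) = sqrt(2)*m^4 + 12*m^3 + 9*sqrt(2)*m^2/2 - 61*m - 30*sqrt(2)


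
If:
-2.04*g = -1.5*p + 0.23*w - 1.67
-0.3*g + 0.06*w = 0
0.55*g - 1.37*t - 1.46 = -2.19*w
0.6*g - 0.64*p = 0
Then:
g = 0.94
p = 0.88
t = 6.79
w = 4.68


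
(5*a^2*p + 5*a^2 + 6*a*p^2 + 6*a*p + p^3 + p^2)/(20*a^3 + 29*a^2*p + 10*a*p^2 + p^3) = (p + 1)/(4*a + p)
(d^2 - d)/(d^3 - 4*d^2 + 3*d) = 1/(d - 3)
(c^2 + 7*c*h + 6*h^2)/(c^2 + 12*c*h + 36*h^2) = (c + h)/(c + 6*h)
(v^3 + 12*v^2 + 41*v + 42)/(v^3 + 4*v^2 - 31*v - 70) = (v + 3)/(v - 5)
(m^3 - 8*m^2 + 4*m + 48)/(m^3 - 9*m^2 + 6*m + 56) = (m - 6)/(m - 7)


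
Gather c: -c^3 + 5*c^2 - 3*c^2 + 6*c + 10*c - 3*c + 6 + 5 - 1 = -c^3 + 2*c^2 + 13*c + 10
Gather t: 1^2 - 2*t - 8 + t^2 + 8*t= t^2 + 6*t - 7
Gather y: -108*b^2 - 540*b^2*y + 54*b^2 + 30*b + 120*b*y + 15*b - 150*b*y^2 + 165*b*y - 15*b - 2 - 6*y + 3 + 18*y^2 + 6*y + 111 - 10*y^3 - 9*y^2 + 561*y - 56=-54*b^2 + 30*b - 10*y^3 + y^2*(9 - 150*b) + y*(-540*b^2 + 285*b + 561) + 56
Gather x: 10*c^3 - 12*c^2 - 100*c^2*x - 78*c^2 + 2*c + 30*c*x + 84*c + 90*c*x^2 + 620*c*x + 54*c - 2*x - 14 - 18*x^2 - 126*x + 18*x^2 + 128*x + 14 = 10*c^3 - 90*c^2 + 90*c*x^2 + 140*c + x*(-100*c^2 + 650*c)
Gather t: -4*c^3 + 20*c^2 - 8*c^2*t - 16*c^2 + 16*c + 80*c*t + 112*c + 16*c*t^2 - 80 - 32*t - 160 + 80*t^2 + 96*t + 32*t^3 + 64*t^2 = -4*c^3 + 4*c^2 + 128*c + 32*t^3 + t^2*(16*c + 144) + t*(-8*c^2 + 80*c + 64) - 240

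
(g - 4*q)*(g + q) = g^2 - 3*g*q - 4*q^2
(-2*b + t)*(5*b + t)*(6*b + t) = -60*b^3 + 8*b^2*t + 9*b*t^2 + t^3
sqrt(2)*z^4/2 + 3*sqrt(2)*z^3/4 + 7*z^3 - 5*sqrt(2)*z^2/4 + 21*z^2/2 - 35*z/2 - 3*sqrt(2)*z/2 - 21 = (z - 3/2)*(z + 1)*(z + 7*sqrt(2))*(sqrt(2)*z/2 + sqrt(2))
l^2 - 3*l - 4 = (l - 4)*(l + 1)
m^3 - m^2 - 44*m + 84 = (m - 6)*(m - 2)*(m + 7)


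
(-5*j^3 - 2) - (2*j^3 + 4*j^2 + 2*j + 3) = -7*j^3 - 4*j^2 - 2*j - 5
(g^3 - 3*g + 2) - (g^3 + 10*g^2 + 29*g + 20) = -10*g^2 - 32*g - 18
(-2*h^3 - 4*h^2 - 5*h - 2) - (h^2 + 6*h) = -2*h^3 - 5*h^2 - 11*h - 2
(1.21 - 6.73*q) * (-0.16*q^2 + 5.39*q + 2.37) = 1.0768*q^3 - 36.4683*q^2 - 9.4282*q + 2.8677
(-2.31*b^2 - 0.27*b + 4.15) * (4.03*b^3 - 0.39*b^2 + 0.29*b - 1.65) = -9.3093*b^5 - 0.1872*b^4 + 16.1599*b^3 + 2.1147*b^2 + 1.649*b - 6.8475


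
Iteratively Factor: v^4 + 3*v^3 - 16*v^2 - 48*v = (v)*(v^3 + 3*v^2 - 16*v - 48) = v*(v - 4)*(v^2 + 7*v + 12) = v*(v - 4)*(v + 3)*(v + 4)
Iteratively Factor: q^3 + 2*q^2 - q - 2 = (q + 2)*(q^2 - 1) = (q + 1)*(q + 2)*(q - 1)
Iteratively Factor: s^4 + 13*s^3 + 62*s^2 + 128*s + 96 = (s + 4)*(s^3 + 9*s^2 + 26*s + 24) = (s + 4)^2*(s^2 + 5*s + 6) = (s + 2)*(s + 4)^2*(s + 3)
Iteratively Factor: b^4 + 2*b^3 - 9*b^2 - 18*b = (b - 3)*(b^3 + 5*b^2 + 6*b) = (b - 3)*(b + 3)*(b^2 + 2*b) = b*(b - 3)*(b + 3)*(b + 2)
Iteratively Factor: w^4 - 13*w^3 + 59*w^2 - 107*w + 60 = (w - 1)*(w^3 - 12*w^2 + 47*w - 60) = (w - 3)*(w - 1)*(w^2 - 9*w + 20) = (w - 4)*(w - 3)*(w - 1)*(w - 5)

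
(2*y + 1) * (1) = 2*y + 1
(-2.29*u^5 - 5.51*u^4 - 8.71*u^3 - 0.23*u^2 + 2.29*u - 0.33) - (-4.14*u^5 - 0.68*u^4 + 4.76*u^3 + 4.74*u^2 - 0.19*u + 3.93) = 1.85*u^5 - 4.83*u^4 - 13.47*u^3 - 4.97*u^2 + 2.48*u - 4.26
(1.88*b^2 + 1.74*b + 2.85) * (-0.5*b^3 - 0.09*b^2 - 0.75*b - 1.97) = -0.94*b^5 - 1.0392*b^4 - 2.9916*b^3 - 5.2651*b^2 - 5.5653*b - 5.6145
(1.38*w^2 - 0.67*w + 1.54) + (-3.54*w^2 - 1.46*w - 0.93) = -2.16*w^2 - 2.13*w + 0.61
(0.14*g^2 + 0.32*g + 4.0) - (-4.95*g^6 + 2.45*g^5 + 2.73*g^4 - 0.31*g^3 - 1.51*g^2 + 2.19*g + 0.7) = 4.95*g^6 - 2.45*g^5 - 2.73*g^4 + 0.31*g^3 + 1.65*g^2 - 1.87*g + 3.3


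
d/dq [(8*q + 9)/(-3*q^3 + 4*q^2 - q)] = (48*q^3 + 49*q^2 - 72*q + 9)/(q^2*(9*q^4 - 24*q^3 + 22*q^2 - 8*q + 1))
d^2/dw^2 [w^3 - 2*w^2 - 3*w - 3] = 6*w - 4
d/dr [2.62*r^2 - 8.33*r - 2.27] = 5.24*r - 8.33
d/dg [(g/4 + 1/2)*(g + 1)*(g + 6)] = 3*g^2/4 + 9*g/2 + 5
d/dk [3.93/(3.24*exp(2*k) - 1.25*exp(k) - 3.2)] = (4.9125 - 25.4664*exp(k))*exp(k)/(-3.24*exp(2*k) + 1.25*exp(k) + 3.2)^2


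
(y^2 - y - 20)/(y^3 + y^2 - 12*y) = (y - 5)/(y*(y - 3))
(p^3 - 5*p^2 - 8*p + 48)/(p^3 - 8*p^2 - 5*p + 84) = (p - 4)/(p - 7)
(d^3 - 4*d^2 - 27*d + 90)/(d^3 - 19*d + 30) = (d - 6)/(d - 2)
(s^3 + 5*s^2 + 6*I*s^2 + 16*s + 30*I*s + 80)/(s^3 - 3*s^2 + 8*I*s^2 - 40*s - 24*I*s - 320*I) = (s - 2*I)/(s - 8)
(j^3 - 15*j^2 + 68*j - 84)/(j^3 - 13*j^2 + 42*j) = (j - 2)/j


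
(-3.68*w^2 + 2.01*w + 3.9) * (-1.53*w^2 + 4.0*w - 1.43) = 5.6304*w^4 - 17.7953*w^3 + 7.3354*w^2 + 12.7257*w - 5.577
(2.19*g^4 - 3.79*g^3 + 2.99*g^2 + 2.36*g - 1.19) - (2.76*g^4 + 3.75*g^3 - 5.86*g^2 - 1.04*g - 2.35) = -0.57*g^4 - 7.54*g^3 + 8.85*g^2 + 3.4*g + 1.16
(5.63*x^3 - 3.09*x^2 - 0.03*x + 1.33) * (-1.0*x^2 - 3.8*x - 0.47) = -5.63*x^5 - 18.304*x^4 + 9.1259*x^3 + 0.2363*x^2 - 5.0399*x - 0.6251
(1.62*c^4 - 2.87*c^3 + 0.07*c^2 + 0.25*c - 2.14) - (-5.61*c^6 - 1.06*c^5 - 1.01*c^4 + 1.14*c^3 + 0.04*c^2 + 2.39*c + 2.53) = 5.61*c^6 + 1.06*c^5 + 2.63*c^4 - 4.01*c^3 + 0.03*c^2 - 2.14*c - 4.67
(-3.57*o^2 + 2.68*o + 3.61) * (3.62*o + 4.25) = -12.9234*o^3 - 5.4709*o^2 + 24.4582*o + 15.3425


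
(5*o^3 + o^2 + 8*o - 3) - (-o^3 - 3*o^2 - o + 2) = 6*o^3 + 4*o^2 + 9*o - 5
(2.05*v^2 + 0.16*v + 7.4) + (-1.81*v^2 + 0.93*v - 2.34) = 0.24*v^2 + 1.09*v + 5.06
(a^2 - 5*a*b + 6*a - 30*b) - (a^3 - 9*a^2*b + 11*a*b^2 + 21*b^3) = -a^3 + 9*a^2*b + a^2 - 11*a*b^2 - 5*a*b + 6*a - 21*b^3 - 30*b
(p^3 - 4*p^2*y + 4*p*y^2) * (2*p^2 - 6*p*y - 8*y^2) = 2*p^5 - 14*p^4*y + 24*p^3*y^2 + 8*p^2*y^3 - 32*p*y^4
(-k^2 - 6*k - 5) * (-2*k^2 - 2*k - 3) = 2*k^4 + 14*k^3 + 25*k^2 + 28*k + 15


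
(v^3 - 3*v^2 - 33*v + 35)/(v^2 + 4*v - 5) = v - 7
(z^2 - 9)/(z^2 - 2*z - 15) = (z - 3)/(z - 5)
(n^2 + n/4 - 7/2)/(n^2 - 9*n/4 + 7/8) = 2*(n + 2)/(2*n - 1)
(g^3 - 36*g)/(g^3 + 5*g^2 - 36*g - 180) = g/(g + 5)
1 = 1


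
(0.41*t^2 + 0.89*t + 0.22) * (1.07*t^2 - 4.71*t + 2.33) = 0.4387*t^4 - 0.9788*t^3 - 3.0012*t^2 + 1.0375*t + 0.5126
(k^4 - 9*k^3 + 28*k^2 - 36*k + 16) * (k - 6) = k^5 - 15*k^4 + 82*k^3 - 204*k^2 + 232*k - 96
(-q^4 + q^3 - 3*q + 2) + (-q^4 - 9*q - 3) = -2*q^4 + q^3 - 12*q - 1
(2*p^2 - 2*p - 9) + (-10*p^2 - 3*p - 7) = -8*p^2 - 5*p - 16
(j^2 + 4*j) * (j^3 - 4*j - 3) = j^5 + 4*j^4 - 4*j^3 - 19*j^2 - 12*j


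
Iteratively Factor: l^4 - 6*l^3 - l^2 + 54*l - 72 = (l - 3)*(l^3 - 3*l^2 - 10*l + 24) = (l - 4)*(l - 3)*(l^2 + l - 6) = (l - 4)*(l - 3)*(l - 2)*(l + 3)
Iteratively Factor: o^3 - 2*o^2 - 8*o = (o + 2)*(o^2 - 4*o) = o*(o + 2)*(o - 4)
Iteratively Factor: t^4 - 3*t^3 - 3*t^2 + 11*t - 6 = (t - 1)*(t^3 - 2*t^2 - 5*t + 6) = (t - 1)*(t + 2)*(t^2 - 4*t + 3) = (t - 1)^2*(t + 2)*(t - 3)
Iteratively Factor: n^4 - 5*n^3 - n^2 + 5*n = (n + 1)*(n^3 - 6*n^2 + 5*n) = (n - 1)*(n + 1)*(n^2 - 5*n) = (n - 5)*(n - 1)*(n + 1)*(n)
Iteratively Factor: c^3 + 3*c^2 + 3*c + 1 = (c + 1)*(c^2 + 2*c + 1) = (c + 1)^2*(c + 1)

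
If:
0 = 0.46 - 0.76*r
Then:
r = 0.61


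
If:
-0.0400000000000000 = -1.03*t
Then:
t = 0.04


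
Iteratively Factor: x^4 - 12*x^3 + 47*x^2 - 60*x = (x - 4)*(x^3 - 8*x^2 + 15*x) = x*(x - 4)*(x^2 - 8*x + 15) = x*(x - 5)*(x - 4)*(x - 3)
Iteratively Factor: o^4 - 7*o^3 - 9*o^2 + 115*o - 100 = (o + 4)*(o^3 - 11*o^2 + 35*o - 25) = (o - 1)*(o + 4)*(o^2 - 10*o + 25) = (o - 5)*(o - 1)*(o + 4)*(o - 5)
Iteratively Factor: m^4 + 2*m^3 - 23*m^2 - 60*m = (m + 3)*(m^3 - m^2 - 20*m) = (m - 5)*(m + 3)*(m^2 + 4*m) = m*(m - 5)*(m + 3)*(m + 4)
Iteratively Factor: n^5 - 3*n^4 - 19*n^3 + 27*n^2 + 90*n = (n)*(n^4 - 3*n^3 - 19*n^2 + 27*n + 90) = n*(n + 3)*(n^3 - 6*n^2 - n + 30) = n*(n + 2)*(n + 3)*(n^2 - 8*n + 15) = n*(n - 5)*(n + 2)*(n + 3)*(n - 3)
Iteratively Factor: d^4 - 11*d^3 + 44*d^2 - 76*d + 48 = (d - 2)*(d^3 - 9*d^2 + 26*d - 24) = (d - 3)*(d - 2)*(d^2 - 6*d + 8) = (d - 4)*(d - 3)*(d - 2)*(d - 2)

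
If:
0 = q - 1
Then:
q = 1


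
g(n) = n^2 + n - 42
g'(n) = 2*n + 1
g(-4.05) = -29.65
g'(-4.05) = -7.10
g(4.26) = -19.59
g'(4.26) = 9.52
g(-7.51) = 6.89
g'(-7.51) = -14.02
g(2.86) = -30.96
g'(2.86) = 6.72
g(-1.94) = -40.18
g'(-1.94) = -2.88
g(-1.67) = -40.88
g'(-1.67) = -2.34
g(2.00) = -36.00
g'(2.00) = 5.00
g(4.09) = -21.18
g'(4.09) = 9.18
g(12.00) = 114.00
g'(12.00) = 25.00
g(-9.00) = 30.00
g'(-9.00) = -17.00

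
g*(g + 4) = g^2 + 4*g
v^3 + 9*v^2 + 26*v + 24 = (v + 2)*(v + 3)*(v + 4)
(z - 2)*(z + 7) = z^2 + 5*z - 14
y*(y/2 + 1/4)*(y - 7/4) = y^3/2 - 5*y^2/8 - 7*y/16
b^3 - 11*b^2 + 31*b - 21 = (b - 7)*(b - 3)*(b - 1)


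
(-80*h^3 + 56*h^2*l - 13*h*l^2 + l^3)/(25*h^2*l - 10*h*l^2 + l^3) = (-16*h^2 + 8*h*l - l^2)/(l*(5*h - l))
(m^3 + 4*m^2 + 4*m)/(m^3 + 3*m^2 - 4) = m/(m - 1)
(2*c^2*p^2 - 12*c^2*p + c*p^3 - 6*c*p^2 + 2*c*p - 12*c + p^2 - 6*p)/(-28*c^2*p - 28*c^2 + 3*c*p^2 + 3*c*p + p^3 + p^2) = (2*c^2*p^2 - 12*c^2*p + c*p^3 - 6*c*p^2 + 2*c*p - 12*c + p^2 - 6*p)/(-28*c^2*p - 28*c^2 + 3*c*p^2 + 3*c*p + p^3 + p^2)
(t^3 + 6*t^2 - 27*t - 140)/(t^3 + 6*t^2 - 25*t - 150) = (t^2 + 11*t + 28)/(t^2 + 11*t + 30)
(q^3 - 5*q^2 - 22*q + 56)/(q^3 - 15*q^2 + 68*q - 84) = (q + 4)/(q - 6)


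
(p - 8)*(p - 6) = p^2 - 14*p + 48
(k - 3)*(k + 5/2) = k^2 - k/2 - 15/2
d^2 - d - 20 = (d - 5)*(d + 4)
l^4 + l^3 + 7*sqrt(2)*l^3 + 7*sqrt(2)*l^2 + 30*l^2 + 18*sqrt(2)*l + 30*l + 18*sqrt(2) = (l + 1)*(l + sqrt(2))*(l + 3*sqrt(2))^2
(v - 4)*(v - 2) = v^2 - 6*v + 8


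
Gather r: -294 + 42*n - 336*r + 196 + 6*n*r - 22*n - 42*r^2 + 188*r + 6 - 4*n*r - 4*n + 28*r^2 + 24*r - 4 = 16*n - 14*r^2 + r*(2*n - 124) - 96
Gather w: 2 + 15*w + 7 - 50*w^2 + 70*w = -50*w^2 + 85*w + 9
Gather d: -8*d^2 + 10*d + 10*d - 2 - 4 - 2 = -8*d^2 + 20*d - 8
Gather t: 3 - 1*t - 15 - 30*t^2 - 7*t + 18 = -30*t^2 - 8*t + 6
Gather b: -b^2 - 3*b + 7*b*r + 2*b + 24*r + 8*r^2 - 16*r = -b^2 + b*(7*r - 1) + 8*r^2 + 8*r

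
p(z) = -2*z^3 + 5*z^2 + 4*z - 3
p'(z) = -6*z^2 + 10*z + 4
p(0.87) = 2.95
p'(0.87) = 8.16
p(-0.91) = -0.99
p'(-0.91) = -10.07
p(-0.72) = -2.54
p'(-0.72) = -6.31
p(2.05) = 8.98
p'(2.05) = -0.71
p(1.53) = 7.66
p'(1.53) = 5.25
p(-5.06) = 363.89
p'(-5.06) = -200.22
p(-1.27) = 4.08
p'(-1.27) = -18.38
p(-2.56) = 53.08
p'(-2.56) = -60.92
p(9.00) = -1020.00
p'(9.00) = -392.00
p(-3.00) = 84.00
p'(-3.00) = -80.00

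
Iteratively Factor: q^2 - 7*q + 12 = (q - 3)*(q - 4)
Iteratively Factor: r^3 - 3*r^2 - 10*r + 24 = (r - 2)*(r^2 - r - 12) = (r - 2)*(r + 3)*(r - 4)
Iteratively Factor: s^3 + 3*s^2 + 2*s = (s + 1)*(s^2 + 2*s) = (s + 1)*(s + 2)*(s)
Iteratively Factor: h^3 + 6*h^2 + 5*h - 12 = (h + 3)*(h^2 + 3*h - 4) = (h - 1)*(h + 3)*(h + 4)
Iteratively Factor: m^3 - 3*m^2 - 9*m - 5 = (m + 1)*(m^2 - 4*m - 5) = (m + 1)^2*(m - 5)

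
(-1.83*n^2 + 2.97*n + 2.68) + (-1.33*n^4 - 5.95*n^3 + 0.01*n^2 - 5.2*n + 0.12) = -1.33*n^4 - 5.95*n^3 - 1.82*n^2 - 2.23*n + 2.8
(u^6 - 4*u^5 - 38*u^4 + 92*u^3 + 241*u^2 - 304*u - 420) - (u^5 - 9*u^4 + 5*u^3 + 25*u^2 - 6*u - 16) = u^6 - 5*u^5 - 29*u^4 + 87*u^3 + 216*u^2 - 298*u - 404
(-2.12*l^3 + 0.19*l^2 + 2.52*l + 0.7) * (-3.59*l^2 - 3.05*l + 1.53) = 7.6108*l^5 + 5.7839*l^4 - 12.8699*l^3 - 9.9083*l^2 + 1.7206*l + 1.071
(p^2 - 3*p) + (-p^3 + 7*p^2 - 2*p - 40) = -p^3 + 8*p^2 - 5*p - 40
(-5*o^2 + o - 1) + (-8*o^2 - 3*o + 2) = -13*o^2 - 2*o + 1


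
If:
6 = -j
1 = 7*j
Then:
No Solution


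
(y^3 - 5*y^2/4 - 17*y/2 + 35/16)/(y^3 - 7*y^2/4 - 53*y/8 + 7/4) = (y + 5/2)/(y + 2)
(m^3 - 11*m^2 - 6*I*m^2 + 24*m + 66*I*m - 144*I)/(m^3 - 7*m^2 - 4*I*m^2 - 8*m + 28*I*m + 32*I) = (m^2 + m*(-3 - 6*I) + 18*I)/(m^2 + m*(1 - 4*I) - 4*I)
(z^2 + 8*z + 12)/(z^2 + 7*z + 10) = (z + 6)/(z + 5)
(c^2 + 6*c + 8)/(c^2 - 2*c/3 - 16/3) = 3*(c + 4)/(3*c - 8)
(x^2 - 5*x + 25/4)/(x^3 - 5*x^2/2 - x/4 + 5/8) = 2*(2*x - 5)/(4*x^2 - 1)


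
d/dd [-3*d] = -3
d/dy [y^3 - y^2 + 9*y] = 3*y^2 - 2*y + 9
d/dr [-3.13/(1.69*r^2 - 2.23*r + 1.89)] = (10.5794*r - 6.9799)/(1.69*r^2 - 2.23*r + 1.89)^2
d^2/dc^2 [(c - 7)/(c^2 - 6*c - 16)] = 2*((13 - 3*c)*(-c^2 + 6*c + 16) - 4*(c - 7)*(c - 3)^2)/(-c^2 + 6*c + 16)^3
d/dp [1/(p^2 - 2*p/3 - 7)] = 6*(1 - 3*p)/(-3*p^2 + 2*p + 21)^2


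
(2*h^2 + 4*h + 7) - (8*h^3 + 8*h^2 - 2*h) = -8*h^3 - 6*h^2 + 6*h + 7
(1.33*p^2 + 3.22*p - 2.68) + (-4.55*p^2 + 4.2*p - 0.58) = -3.22*p^2 + 7.42*p - 3.26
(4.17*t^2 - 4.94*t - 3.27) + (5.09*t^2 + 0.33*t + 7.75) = 9.26*t^2 - 4.61*t + 4.48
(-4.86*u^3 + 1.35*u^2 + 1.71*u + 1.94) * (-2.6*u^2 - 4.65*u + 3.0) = 12.636*u^5 + 19.089*u^4 - 25.3035*u^3 - 8.9455*u^2 - 3.891*u + 5.82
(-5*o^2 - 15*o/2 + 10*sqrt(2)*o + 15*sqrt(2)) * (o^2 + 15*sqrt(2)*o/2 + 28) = -5*o^4 - 55*sqrt(2)*o^3/2 - 15*o^3/2 - 165*sqrt(2)*o^2/4 + 10*o^2 + 15*o + 280*sqrt(2)*o + 420*sqrt(2)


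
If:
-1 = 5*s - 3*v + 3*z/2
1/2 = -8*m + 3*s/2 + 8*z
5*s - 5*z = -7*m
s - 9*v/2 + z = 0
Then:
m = 725/327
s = -227/327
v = 374/981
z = 788/327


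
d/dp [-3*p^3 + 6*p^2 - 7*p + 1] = -9*p^2 + 12*p - 7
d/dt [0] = 0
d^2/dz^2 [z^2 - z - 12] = 2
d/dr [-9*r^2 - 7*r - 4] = -18*r - 7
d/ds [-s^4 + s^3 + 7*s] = -4*s^3 + 3*s^2 + 7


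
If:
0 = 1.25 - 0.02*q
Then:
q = 62.50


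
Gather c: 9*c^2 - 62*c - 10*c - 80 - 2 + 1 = 9*c^2 - 72*c - 81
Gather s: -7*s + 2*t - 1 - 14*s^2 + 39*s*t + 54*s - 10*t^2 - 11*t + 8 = -14*s^2 + s*(39*t + 47) - 10*t^2 - 9*t + 7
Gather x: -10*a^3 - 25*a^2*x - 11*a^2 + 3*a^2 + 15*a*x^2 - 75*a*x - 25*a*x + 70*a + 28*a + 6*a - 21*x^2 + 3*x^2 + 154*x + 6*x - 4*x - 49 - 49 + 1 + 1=-10*a^3 - 8*a^2 + 104*a + x^2*(15*a - 18) + x*(-25*a^2 - 100*a + 156) - 96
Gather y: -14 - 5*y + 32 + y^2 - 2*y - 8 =y^2 - 7*y + 10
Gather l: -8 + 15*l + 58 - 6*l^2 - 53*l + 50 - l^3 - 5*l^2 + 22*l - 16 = -l^3 - 11*l^2 - 16*l + 84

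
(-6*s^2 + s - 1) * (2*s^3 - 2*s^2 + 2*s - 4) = -12*s^5 + 14*s^4 - 16*s^3 + 28*s^2 - 6*s + 4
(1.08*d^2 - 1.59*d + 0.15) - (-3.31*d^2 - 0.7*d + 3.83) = 4.39*d^2 - 0.89*d - 3.68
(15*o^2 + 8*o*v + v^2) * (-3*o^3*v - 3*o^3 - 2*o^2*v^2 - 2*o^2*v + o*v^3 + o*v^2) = -45*o^5*v - 45*o^5 - 54*o^4*v^2 - 54*o^4*v - 4*o^3*v^3 - 4*o^3*v^2 + 6*o^2*v^4 + 6*o^2*v^3 + o*v^5 + o*v^4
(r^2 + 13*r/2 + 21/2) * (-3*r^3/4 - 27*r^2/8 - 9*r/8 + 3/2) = -3*r^5/4 - 33*r^4/4 - 495*r^3/16 - 165*r^2/4 - 33*r/16 + 63/4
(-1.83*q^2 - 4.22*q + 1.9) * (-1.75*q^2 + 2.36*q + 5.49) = 3.2025*q^4 + 3.0662*q^3 - 23.3309*q^2 - 18.6838*q + 10.431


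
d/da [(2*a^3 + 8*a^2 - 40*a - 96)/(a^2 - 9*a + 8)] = 2*(a^4 - 18*a^3 + 8*a^2 + 160*a - 592)/(a^4 - 18*a^3 + 97*a^2 - 144*a + 64)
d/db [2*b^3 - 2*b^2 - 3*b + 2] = 6*b^2 - 4*b - 3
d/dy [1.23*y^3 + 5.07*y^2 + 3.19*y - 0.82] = 3.69*y^2 + 10.14*y + 3.19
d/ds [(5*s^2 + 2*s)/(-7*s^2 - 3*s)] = -1/(49*s^2 + 42*s + 9)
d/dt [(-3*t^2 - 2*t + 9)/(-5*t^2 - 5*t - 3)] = (5*t^2 + 108*t + 51)/(25*t^4 + 50*t^3 + 55*t^2 + 30*t + 9)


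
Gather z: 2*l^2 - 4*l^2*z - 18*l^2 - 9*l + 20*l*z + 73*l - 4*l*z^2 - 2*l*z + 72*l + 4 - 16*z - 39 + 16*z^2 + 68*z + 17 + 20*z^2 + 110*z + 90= -16*l^2 + 136*l + z^2*(36 - 4*l) + z*(-4*l^2 + 18*l + 162) + 72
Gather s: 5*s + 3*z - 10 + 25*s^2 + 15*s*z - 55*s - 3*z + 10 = 25*s^2 + s*(15*z - 50)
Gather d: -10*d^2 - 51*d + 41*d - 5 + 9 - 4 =-10*d^2 - 10*d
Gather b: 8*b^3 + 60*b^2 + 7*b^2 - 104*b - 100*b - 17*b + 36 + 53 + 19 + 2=8*b^3 + 67*b^2 - 221*b + 110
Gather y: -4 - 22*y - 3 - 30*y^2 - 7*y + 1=-30*y^2 - 29*y - 6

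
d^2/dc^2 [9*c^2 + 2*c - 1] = 18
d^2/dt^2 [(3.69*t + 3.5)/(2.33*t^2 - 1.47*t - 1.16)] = ((-51.5862*t - 5.4614)*(-2.33*t^2 + 1.47*t + 1.16) - (3.69*t + 3.5)*(4.66*t - 1.47)*(9.32*t - 2.94))/(-2.33*t^2 + 1.47*t + 1.16)^3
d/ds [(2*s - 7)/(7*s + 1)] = 51/(7*s + 1)^2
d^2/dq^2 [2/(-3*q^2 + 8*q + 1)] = 4*(-9*q^2 + 24*q + 4*(3*q - 4)^2 + 3)/(-3*q^2 + 8*q + 1)^3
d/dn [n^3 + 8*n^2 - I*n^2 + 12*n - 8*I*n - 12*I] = 3*n^2 + 2*n*(8 - I) + 12 - 8*I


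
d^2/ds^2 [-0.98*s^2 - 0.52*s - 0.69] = -1.96000000000000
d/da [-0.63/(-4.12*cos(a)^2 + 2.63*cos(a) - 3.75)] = (5.1912*cos(a) - 1.6569)*sin(a)/(4.12*cos(a)^2 - 2.63*cos(a) + 3.75)^2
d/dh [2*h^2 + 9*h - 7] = 4*h + 9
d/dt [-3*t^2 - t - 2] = -6*t - 1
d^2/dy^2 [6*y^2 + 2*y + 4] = 12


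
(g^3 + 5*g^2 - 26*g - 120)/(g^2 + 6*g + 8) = (g^2 + g - 30)/(g + 2)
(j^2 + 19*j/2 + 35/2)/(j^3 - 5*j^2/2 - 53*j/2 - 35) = (j + 7)/(j^2 - 5*j - 14)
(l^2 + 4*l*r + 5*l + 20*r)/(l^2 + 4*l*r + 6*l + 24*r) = (l + 5)/(l + 6)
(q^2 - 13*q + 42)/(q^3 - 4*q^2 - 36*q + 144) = (q - 7)/(q^2 + 2*q - 24)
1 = 1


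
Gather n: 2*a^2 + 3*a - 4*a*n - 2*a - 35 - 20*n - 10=2*a^2 + a + n*(-4*a - 20) - 45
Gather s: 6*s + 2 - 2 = 6*s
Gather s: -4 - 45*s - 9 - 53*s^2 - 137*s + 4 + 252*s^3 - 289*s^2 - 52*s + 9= 252*s^3 - 342*s^2 - 234*s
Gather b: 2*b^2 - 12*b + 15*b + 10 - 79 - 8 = 2*b^2 + 3*b - 77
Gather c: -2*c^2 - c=-2*c^2 - c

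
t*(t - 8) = t^2 - 8*t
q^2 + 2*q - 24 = (q - 4)*(q + 6)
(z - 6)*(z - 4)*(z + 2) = z^3 - 8*z^2 + 4*z + 48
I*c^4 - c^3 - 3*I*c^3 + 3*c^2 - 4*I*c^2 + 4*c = c*(c - 4)*(c + I)*(I*c + I)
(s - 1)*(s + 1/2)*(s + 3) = s^3 + 5*s^2/2 - 2*s - 3/2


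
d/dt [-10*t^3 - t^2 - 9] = 2*t*(-15*t - 1)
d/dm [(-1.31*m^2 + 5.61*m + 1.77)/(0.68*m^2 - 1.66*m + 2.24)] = (-1.6402*m^2 - 8.276*m + 15.5046)/(0.4624*m^4 - 2.2576*m^3 + 5.802*m^2 - 7.4368*m + 5.0176)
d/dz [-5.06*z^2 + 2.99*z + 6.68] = 2.99 - 10.12*z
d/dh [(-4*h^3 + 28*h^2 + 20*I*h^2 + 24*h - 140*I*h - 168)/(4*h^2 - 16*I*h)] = (-h^4 + 8*I*h^3 + 7*h^2*(2 + I) + 84*h - 168*I)/(h^2*(h^2 - 8*I*h - 16))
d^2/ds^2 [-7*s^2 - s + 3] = -14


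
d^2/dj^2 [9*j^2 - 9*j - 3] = 18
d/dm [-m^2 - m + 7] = -2*m - 1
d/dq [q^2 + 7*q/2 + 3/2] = 2*q + 7/2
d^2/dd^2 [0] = 0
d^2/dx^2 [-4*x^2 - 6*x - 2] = -8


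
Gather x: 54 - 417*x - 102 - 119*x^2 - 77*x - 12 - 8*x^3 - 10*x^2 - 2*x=-8*x^3 - 129*x^2 - 496*x - 60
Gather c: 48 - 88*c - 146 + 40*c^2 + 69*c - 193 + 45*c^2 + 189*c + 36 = 85*c^2 + 170*c - 255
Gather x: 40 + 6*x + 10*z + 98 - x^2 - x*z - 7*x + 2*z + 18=-x^2 + x*(-z - 1) + 12*z + 156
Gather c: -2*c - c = -3*c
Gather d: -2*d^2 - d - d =-2*d^2 - 2*d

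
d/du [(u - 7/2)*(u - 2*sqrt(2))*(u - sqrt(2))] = 3*u^2 - 6*sqrt(2)*u - 7*u + 4 + 21*sqrt(2)/2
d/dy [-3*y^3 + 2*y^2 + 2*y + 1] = -9*y^2 + 4*y + 2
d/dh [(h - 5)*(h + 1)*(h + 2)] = 3*h^2 - 4*h - 13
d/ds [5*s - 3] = 5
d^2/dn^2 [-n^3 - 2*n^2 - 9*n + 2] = -6*n - 4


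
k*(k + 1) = k^2 + k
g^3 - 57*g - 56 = (g - 8)*(g + 1)*(g + 7)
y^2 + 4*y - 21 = (y - 3)*(y + 7)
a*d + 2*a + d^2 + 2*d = (a + d)*(d + 2)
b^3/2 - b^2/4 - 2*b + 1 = (b/2 + 1)*(b - 2)*(b - 1/2)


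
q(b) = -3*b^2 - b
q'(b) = -6*b - 1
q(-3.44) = -32.06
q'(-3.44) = 19.64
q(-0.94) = -1.71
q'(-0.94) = 4.64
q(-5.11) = -73.23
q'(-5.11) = 29.66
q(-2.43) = -15.28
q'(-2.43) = 13.58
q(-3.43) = -31.86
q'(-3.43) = 19.58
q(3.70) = -44.77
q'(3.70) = -23.20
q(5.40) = -92.88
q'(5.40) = -33.40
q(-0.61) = -0.51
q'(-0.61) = 2.66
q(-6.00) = -102.00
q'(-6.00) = 35.00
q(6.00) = -114.00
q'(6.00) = -37.00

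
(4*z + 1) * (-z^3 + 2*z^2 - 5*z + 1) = -4*z^4 + 7*z^3 - 18*z^2 - z + 1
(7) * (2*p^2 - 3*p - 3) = 14*p^2 - 21*p - 21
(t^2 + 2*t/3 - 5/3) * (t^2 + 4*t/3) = t^4 + 2*t^3 - 7*t^2/9 - 20*t/9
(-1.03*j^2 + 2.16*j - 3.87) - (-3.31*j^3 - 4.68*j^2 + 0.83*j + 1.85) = 3.31*j^3 + 3.65*j^2 + 1.33*j - 5.72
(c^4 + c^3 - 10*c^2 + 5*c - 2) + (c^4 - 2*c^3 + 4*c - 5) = 2*c^4 - c^3 - 10*c^2 + 9*c - 7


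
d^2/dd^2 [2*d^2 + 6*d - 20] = 4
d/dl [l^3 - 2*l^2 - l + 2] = 3*l^2 - 4*l - 1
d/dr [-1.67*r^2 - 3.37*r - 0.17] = -3.34*r - 3.37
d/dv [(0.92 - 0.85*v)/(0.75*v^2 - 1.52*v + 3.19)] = (0.6375*v^2 - 1.38*v - 1.3131)/(0.5625*v^4 - 2.28*v^3 + 7.0954*v^2 - 9.6976*v + 10.1761)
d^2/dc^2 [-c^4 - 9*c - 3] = -12*c^2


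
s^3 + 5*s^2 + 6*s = s*(s + 2)*(s + 3)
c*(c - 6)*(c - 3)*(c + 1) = c^4 - 8*c^3 + 9*c^2 + 18*c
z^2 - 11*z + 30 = (z - 6)*(z - 5)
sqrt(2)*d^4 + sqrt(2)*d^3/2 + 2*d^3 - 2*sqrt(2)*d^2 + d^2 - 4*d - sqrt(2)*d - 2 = (d - sqrt(2))*(d + sqrt(2))^2*(sqrt(2)*d + sqrt(2)/2)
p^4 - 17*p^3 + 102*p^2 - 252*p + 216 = (p - 6)^2*(p - 3)*(p - 2)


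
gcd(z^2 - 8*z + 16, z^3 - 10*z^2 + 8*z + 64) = z - 4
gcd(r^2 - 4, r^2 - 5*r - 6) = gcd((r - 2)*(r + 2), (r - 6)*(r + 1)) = 1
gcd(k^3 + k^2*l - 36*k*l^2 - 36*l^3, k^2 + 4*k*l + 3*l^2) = k + l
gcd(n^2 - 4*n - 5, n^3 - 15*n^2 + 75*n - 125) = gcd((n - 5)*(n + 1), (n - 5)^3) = n - 5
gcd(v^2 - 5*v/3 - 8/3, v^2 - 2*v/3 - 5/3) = v + 1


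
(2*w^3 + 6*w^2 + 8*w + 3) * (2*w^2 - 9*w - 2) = 4*w^5 - 6*w^4 - 42*w^3 - 78*w^2 - 43*w - 6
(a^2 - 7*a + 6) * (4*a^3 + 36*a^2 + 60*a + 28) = 4*a^5 + 8*a^4 - 168*a^3 - 176*a^2 + 164*a + 168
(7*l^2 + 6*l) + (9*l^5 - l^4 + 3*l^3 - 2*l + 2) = 9*l^5 - l^4 + 3*l^3 + 7*l^2 + 4*l + 2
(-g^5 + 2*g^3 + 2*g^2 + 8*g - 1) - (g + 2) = -g^5 + 2*g^3 + 2*g^2 + 7*g - 3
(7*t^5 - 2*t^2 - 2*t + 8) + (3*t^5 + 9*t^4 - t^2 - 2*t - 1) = 10*t^5 + 9*t^4 - 3*t^2 - 4*t + 7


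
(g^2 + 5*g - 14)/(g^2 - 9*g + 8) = (g^2 + 5*g - 14)/(g^2 - 9*g + 8)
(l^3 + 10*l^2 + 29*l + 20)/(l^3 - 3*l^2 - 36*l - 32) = (l + 5)/(l - 8)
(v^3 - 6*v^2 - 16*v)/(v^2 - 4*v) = (v^2 - 6*v - 16)/(v - 4)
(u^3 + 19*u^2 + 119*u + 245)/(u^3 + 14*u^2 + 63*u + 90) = (u^2 + 14*u + 49)/(u^2 + 9*u + 18)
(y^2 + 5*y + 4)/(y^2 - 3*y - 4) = (y + 4)/(y - 4)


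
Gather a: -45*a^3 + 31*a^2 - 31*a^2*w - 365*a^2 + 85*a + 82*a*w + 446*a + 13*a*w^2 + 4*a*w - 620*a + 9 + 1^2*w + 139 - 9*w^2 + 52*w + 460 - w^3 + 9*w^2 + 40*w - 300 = -45*a^3 + a^2*(-31*w - 334) + a*(13*w^2 + 86*w - 89) - w^3 + 93*w + 308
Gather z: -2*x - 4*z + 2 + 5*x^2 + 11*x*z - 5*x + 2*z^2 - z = 5*x^2 - 7*x + 2*z^2 + z*(11*x - 5) + 2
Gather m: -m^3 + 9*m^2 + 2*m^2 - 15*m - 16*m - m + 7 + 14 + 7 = -m^3 + 11*m^2 - 32*m + 28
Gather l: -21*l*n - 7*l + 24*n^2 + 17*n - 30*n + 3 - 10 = l*(-21*n - 7) + 24*n^2 - 13*n - 7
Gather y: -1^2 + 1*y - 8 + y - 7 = 2*y - 16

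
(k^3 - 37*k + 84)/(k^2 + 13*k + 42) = (k^2 - 7*k + 12)/(k + 6)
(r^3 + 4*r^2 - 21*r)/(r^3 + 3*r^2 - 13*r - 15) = r*(r + 7)/(r^2 + 6*r + 5)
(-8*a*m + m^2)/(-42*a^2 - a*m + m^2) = m*(8*a - m)/(42*a^2 + a*m - m^2)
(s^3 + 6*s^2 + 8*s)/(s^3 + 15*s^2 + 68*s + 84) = s*(s + 4)/(s^2 + 13*s + 42)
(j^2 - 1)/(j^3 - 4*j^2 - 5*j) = (j - 1)/(j*(j - 5))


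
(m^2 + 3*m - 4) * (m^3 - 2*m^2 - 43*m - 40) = m^5 + m^4 - 53*m^3 - 161*m^2 + 52*m + 160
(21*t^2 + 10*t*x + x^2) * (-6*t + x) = -126*t^3 - 39*t^2*x + 4*t*x^2 + x^3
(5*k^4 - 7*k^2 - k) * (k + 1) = 5*k^5 + 5*k^4 - 7*k^3 - 8*k^2 - k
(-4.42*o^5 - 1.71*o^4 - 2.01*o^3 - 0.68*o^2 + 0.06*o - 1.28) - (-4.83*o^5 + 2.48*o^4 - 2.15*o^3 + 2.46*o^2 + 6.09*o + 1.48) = 0.41*o^5 - 4.19*o^4 + 0.14*o^3 - 3.14*o^2 - 6.03*o - 2.76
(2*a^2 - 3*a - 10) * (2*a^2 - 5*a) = 4*a^4 - 16*a^3 - 5*a^2 + 50*a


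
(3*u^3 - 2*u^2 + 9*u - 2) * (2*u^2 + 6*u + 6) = 6*u^5 + 14*u^4 + 24*u^3 + 38*u^2 + 42*u - 12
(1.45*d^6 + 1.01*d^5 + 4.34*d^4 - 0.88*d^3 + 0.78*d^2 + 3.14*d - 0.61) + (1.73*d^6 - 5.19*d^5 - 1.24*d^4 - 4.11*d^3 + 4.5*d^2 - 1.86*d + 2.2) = 3.18*d^6 - 4.18*d^5 + 3.1*d^4 - 4.99*d^3 + 5.28*d^2 + 1.28*d + 1.59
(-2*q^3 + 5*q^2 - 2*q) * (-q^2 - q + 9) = 2*q^5 - 3*q^4 - 21*q^3 + 47*q^2 - 18*q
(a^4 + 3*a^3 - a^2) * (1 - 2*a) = -2*a^5 - 5*a^4 + 5*a^3 - a^2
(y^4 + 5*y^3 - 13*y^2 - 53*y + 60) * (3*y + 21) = 3*y^5 + 36*y^4 + 66*y^3 - 432*y^2 - 933*y + 1260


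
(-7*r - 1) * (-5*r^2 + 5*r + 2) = 35*r^3 - 30*r^2 - 19*r - 2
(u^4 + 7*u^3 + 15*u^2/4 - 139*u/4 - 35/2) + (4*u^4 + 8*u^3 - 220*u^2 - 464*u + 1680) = 5*u^4 + 15*u^3 - 865*u^2/4 - 1995*u/4 + 3325/2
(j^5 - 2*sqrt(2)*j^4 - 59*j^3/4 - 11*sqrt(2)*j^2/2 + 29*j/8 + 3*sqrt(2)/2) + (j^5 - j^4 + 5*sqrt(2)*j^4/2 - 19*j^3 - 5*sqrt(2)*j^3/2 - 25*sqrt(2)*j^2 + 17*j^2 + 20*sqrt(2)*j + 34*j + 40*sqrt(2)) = 2*j^5 - j^4 + sqrt(2)*j^4/2 - 135*j^3/4 - 5*sqrt(2)*j^3/2 - 61*sqrt(2)*j^2/2 + 17*j^2 + 20*sqrt(2)*j + 301*j/8 + 83*sqrt(2)/2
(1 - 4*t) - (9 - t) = -3*t - 8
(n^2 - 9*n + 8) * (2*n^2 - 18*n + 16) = 2*n^4 - 36*n^3 + 194*n^2 - 288*n + 128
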